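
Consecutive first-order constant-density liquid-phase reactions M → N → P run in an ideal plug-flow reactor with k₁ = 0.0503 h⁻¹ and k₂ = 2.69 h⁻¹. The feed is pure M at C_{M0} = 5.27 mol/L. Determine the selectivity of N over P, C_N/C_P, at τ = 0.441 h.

1.41

Solving the coupled first-order balances gives C_N(τ) = [k₁/(k₂−k₁)]·C_{M0}·(e^(−k₁τ) − e^(−k₂τ)).
e^(−k₁τ) = e^(−0.0503×0.441) = e^(−0.02218) = 0.9781; e^(−k₂τ) = e^(−1.186) = 0.3054.
C_N = 0.0503×5.27/(2.69−0.0503) × (0.9781−0.3054) = 0.1004×0.6727 = 0.06755 mol/L.
C_M = C_{M0}e^(−k₁τ) = 5.154 mol/L, so C_P = C_{M0}−C_M−C_N = 0.04806 mol/L; C_N/C_P = 1.41.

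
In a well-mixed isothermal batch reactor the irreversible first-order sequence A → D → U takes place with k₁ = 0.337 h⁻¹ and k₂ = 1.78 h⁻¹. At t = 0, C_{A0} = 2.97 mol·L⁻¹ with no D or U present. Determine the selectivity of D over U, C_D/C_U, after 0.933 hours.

0.878

Solving the coupled first-order balances gives C_D(t) = [k₁/(k₂−k₁)]·C_{A0}·(e^(−k₁t) − e^(−k₂t)).
e^(−k₁t) = e^(−0.337×0.933) = e^(−0.3144) = 0.7302; e^(−k₂t) = e^(−1.661) = 0.1900.
C_D = 0.337×2.97/(1.78−0.337) × (0.7302−0.1900) = 0.6936×0.5402 = 0.3747 mol·L⁻¹.
C_A = C_{A0}e^(−k₁t) = 2.169 mol·L⁻¹, so C_U = C_{A0}−C_A−C_D = 0.4266 mol·L⁻¹; C_D/C_U = 0.878.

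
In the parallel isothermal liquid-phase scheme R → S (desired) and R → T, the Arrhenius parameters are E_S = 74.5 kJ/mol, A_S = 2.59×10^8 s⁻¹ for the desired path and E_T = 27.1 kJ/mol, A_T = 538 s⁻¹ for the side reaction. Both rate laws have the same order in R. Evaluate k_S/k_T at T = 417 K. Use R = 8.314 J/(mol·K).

0.556

With equal orders, S_{S/T} = k_S/k_T = (A_S/A_T)·exp[(E_T−E_S)/(RT)].
(E_T−E_S)/(RT) = (27.1−74.5)×10³/(8.314×417) = -47400/3467 = -13.67.
k_S/k_T = (2.59×10^8/538)·exp(-13.67) = 4.814×10^5 × 1.154×10^-6 = 0.556.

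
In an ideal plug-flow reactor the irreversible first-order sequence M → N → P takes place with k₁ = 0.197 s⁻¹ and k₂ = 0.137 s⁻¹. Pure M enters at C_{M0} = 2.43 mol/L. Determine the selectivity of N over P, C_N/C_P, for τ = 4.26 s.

2.67

For first-order series with pure M initially, C_N(τ) = k₁C_{M0}/(k₂−k₁)·(e^(−k₁τ) − e^(−k₂τ)).
e^(−k₁τ) = e^(−0.197×4.26) = e^(−0.8392) = 0.4320; e^(−k₂τ) = e^(−0.5836) = 0.5579.
C_N = 0.197×2.43/(0.137−0.197) × (0.4320−0.5579) = (-7.979)×(-0.1258) = 1.004 mol/L.
C_M = C_{M0}e^(−k₁τ) = 1.050 mol/L, so C_P = C_{M0}−C_M−C_N = 0.3762 mol/L; C_N/C_P = 2.67.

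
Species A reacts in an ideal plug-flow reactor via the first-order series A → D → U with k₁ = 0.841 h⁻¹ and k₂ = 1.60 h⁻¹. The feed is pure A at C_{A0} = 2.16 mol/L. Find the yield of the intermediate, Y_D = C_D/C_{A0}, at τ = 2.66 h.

0.103

The intermediate concentration in a first-order A→B→C sequence is C_D = k₁C_{A0}(e^(−k₁τ) − e^(−k₂τ))/(k₂−k₁).
e^(−k₁τ) = e^(−0.841×2.66) = e^(−2.237) = 0.1068; e^(−k₂τ) = e^(−4.256) = 0.01418.
C_D = 0.841×2.16/(1.60−0.841) × (0.1068−0.01418) = 2.393×0.09259 = 0.2216 mol/L.
Y_D = C_D/C_{A0} = 0.2216/2.16 = 0.103.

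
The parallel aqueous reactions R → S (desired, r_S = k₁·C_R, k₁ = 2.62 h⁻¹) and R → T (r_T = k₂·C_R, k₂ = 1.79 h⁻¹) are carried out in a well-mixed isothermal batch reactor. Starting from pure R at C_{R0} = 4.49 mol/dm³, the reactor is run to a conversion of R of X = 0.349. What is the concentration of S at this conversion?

0.931 mol/dm³

C_R = C_{R0}(1−X) = 2.923 mol/dm³.
Both paths are first order in R, so the instantaneous fraction to S is constant: dC_S/d(−C_R) = k₁/(k₁+k₂) = 0.5941.
C_S = 0.5941·(C_{R0}−C_R) = 0.5941×1.567 = 0.931 mol/dm³.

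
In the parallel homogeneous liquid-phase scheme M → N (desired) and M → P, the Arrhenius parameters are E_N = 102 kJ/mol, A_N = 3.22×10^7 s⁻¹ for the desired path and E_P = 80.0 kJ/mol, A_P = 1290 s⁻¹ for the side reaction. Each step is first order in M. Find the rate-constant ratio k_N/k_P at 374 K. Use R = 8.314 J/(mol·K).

k_N/k_P = (A_N/A_P)·exp[−(E_N−E_P)/(RT)] = (A_N/A_P)·exp[(E_P−E_N)/(RT)].
(E_P−E_N)/(RT) = (80.0−102)×10³/(8.314×374) = -22000/3109 = -7.075.
k_N/k_P = (3.22×10^7/1290)·exp(-7.075) = 24961 × 8.458×10^-4 = 21.1.
Since E_N > E_P, raising the temperature improves selectivity toward N.

21.1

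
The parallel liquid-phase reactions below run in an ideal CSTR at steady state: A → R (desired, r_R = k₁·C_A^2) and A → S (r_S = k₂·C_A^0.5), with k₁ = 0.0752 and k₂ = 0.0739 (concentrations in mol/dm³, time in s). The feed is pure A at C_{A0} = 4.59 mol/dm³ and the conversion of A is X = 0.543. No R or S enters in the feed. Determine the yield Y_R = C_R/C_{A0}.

0.410

Exit C_A = C_{A0}(1−X) = 4.59×0.457 = 2.098 mol/dm³.
A CSTR operates uniformly at the exit composition, giving r_R = 0.3309 and r_S = 0.1070 (each k·C_A^n at C_A = 2.098).
Fraction of consumed A going to R: r_R/(r_R+r_S) = 0.7556.
C_R = 0.7556·C_{A0}·X = 0.7556×4.59×0.543 = 1.88 mol/dm³; Y_R = C_R/C_{A0} = 0.410.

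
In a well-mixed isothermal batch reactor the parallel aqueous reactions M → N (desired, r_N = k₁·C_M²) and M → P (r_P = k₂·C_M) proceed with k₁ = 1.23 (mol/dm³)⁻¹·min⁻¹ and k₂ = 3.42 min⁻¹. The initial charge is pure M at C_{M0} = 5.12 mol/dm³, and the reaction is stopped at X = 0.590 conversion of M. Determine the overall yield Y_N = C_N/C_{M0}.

C_M = C_{M0}(1−X) = 2.099 mol/dm³.
Along a PFR/batch, dC_P/dC_M = −r_P/(r_N+r_P) = −k₂/(k₂+k₁·C_M).
Integrating from C_{M0} to C_M: C_P = (3.42/1.23)·ln[(3.42+1.23·5.12)/(3.42+1.23·2.10)] = 2.780·ln(9.718/6.002) = 1.340 mol/dm³.
Then C_N = (C_{M0}−C_M) − C_P = 3.021 − 1.340 = 1.681 mol/dm³.
Y_N = C_N/C_{M0} = 1.681/5.12 = 0.328.

0.328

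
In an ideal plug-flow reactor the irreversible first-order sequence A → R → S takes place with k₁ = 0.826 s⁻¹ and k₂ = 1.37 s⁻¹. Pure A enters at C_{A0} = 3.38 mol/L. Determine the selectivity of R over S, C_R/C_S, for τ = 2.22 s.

0.254

The intermediate concentration in a first-order A→B→C sequence is C_R = k₁C_{A0}(e^(−k₁τ) − e^(−k₂τ))/(k₂−k₁).
e^(−k₁τ) = e^(−0.826×2.22) = e^(−1.834) = 0.1598; e^(−k₂τ) = e^(−3.041) = 0.04777.
C_R = 0.826×3.38/(1.37−0.826) × (0.1598−0.04777) = 5.132×0.1120 = 0.5751 mol/L.
C_A = C_{A0}e^(−k₁τ) = 0.5402 mol/L, so C_S = C_{A0}−C_A−C_R = 2.265 mol/L; C_R/C_S = 0.254.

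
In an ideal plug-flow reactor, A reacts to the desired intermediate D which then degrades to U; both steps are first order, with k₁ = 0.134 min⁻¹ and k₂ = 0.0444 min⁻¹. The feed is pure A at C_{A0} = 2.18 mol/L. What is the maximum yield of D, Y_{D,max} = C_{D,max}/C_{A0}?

0.578

At the optimum, C_{D,max}/C_{A0} = (k₁/k₂)^[k₂/(k₂−k₁)].
= (0.134/0.0444)^(0.0444/(0.0444−0.134)) = (3.018)^(-0.4955) = 0.5785.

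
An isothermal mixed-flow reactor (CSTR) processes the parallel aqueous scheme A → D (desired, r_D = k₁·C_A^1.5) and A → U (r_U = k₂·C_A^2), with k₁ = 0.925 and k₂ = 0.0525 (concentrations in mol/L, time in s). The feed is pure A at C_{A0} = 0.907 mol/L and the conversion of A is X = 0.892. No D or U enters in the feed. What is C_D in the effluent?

Exit C_A = C_{A0}(1−X) = 0.907×0.108 = 0.09796 mol/L.
A CSTR operates uniformly at the exit composition, giving r_D = 0.02836 and r_U = 5.038×10^-4 (each k·C_A^n at C_A = 0.09796).
Fraction of consumed A going to D: r_D/(r_D+r_U) = 0.9825.
C_D = 0.9825·C_{A0}·X = 0.9825×0.907×0.892 = 0.795 mol/L.

0.795 mol/L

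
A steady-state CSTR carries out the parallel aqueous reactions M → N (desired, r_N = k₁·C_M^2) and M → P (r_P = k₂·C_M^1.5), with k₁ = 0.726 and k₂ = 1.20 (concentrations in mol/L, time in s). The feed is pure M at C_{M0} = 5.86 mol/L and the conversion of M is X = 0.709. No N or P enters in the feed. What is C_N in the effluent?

1.83 mol/L

Exit C_M = C_{M0}(1−X) = 5.86×0.291 = 1.705 mol/L.
A CSTR operates uniformly at the exit composition, giving r_N = 2.111 and r_P = 2.672 (each k·C_M^n at C_M = 1.705).
Fraction of consumed M going to N: r_N/(r_N+r_P) = 0.4414.
C_N = 0.4414·C_{M0}·X = 0.4414×5.86×0.709 = 1.83 mol/L.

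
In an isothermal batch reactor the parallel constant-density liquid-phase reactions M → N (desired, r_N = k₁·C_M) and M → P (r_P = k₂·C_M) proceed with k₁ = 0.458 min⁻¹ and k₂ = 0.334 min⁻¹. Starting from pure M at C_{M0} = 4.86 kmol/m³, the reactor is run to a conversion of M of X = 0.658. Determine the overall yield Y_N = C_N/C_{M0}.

C_M = C_{M0}(1−X) = 1.662 kmol/m³.
Both paths are first order in M, so the instantaneous fraction to N is constant: dC_N/d(−C_M) = k₁/(k₁+k₂) = 0.5783.
C_N = 0.5783·(C_{M0}−C_M) = 0.5783×3.198 = 1.85 kmol/m³.
Y_N = C_N/C_{M0} = 1.849/4.86 = 0.381.

0.381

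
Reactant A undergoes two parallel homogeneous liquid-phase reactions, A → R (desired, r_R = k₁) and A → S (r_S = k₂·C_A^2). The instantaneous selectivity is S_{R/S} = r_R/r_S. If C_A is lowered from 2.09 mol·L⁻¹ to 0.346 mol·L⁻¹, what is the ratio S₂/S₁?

36.5

S_{R/S} = (k₁/k₂)·C_A^-2, so S₂/S₁ = (C_{A,2}/C_{A,1})^-2.
= (0.346/2.09)^(-2) = (0.1656)^(-2) = 36.5.
Selectivity toward R rises as C_A falls — low-concentration operation is favoured.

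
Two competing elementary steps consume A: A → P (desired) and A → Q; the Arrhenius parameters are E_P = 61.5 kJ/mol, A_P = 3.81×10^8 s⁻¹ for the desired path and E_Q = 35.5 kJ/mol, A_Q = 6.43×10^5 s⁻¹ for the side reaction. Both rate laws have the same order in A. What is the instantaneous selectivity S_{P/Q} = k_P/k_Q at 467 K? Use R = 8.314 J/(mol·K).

With equal orders, S_{P/Q} = k_P/k_Q = (A_P/A_Q)·exp[(E_Q−E_P)/(RT)].
(E_Q−E_P)/(RT) = (35.5−61.5)×10³/(8.314×467) = -26000/3883 = -6.696.
k_P/k_Q = (3.81×10^8/6.43×10^5)·exp(-6.696) = 592.5 × 0.001235 = 0.732.
Since E_P > E_Q, raising the temperature improves selectivity toward P.

0.732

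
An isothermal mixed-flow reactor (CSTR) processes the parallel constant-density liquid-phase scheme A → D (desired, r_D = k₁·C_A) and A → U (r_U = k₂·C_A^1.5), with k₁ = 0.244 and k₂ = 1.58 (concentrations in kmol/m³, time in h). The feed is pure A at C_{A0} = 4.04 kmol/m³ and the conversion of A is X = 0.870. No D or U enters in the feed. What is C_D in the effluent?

0.617 kmol/m³

Exit C_A = C_{A0}(1−X) = 4.04×0.130 = 0.5252 kmol/m³.
In a CSTR the entire volume is at exit conditions, so r_D = 0.244×0.5252 = 0.1281 and r_U = 1.58×0.5252^1.5 = 0.6014.
Fraction of consumed A going to D: r_D/(r_D+r_U) = 0.1757.
C_D = 0.1757·C_{A0}·X = 0.1757×4.04×0.870 = 0.617 kmol/m³.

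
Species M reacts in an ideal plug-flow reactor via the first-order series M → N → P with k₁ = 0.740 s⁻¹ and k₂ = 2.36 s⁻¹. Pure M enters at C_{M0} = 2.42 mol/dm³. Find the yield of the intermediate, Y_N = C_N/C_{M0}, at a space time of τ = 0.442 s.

0.168

For first-order series with pure M initially, C_N(τ) = k₁C_{M0}/(k₂−k₁)·(e^(−k₁τ) − e^(−k₂τ)).
e^(−k₁τ) = e^(−0.740×0.442) = e^(−0.3271) = 0.7210; e^(−k₂τ) = e^(−1.043) = 0.3524.
C_N = 0.740×2.42/(2.36−0.740) × (0.7210−0.3524) = 1.105×0.3687 = 0.4075 mol/dm³.
Y_N = C_N/C_{M0} = 0.4075/2.42 = 0.168.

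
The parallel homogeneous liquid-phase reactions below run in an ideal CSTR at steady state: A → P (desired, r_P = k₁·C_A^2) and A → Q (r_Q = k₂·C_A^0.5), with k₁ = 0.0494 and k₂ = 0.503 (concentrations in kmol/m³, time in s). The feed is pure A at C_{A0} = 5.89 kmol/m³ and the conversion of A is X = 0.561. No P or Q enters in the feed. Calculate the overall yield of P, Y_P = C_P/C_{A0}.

Exit C_A = C_{A0}(1−X) = 5.89×0.439 = 2.586 kmol/m³.
In a CSTR the entire volume is at exit conditions, so r_P = 0.0494×2.586^2 = 0.3303 and r_Q = 0.503×2.586^0.5 = 0.8088.
Fraction of consumed A going to P: r_P/(r_P+r_Q) = 0.2899.
C_P = 0.2899·C_{A0}·X = 0.2899×5.89×0.561 = 0.958 kmol/m³; Y_P = C_P/C_{A0} = 0.163.

0.163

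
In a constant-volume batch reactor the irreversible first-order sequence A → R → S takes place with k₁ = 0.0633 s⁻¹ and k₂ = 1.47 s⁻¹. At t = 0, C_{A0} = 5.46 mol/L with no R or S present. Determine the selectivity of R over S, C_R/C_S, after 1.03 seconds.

1.05

Solving the coupled first-order balances gives C_R(t) = [k₁/(k₂−k₁)]·C_{A0}·(e^(−k₁t) − e^(−k₂t)).
e^(−k₁t) = e^(−0.0633×1.03) = e^(−0.06520) = 0.9369; e^(−k₂t) = e^(−1.514) = 0.2200.
C_R = 0.0633×5.46/(1.47−0.0633) × (0.9369−0.2200) = 0.2457×0.7169 = 0.1761 mol/L.
C_A = C_{A0}e^(−k₁t) = 5.115 mol/L, so C_S = C_{A0}−C_A−C_R = 0.1685 mol/L; C_R/C_S = 1.05.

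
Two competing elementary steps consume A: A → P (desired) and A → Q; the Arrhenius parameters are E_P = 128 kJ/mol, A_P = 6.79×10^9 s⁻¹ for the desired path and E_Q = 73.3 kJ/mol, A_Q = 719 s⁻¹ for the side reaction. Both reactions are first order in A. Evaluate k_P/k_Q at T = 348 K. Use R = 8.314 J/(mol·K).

Since both paths have the same order in A, the concentration cancels and S_{P/Q} = k_P/k_Q = (A_P/A_Q)·exp[(E_Q−E_P)/(RT)].
(E_Q−E_P)/(RT) = (73.3−128)×10³/(8.314×348) = -54700/2893 = -18.91.
k_P/k_Q = (6.79×10^9/719)·exp(-18.91) = 9.444×10^6 × 6.155×10^-9 = 0.0581.

0.0581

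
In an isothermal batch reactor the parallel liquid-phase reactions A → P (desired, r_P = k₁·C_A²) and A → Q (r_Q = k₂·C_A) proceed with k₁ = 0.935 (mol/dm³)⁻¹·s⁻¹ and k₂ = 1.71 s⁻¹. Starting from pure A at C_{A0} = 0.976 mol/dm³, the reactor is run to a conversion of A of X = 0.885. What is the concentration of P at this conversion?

C_A = C_{A0}(1−X) = 0.1122 mol/dm³.
Along a PFR/batch, dC_Q/dC_A = −r_Q/(r_P+r_Q) = −k₂/(k₂+k₁·C_A).
Integrating from C_{A0} to C_A: C_Q = (1.71/0.935)·ln[(1.71+0.935·0.976)/(1.71+0.935·0.112)] = 1.829·ln(2.623/1.815) = 0.6732 mol/dm³.
Then C_P = (C_{A0}−C_A) − C_Q = 0.8638 − 0.6732 = 0.1906 mol/dm³.

0.191 mol/dm³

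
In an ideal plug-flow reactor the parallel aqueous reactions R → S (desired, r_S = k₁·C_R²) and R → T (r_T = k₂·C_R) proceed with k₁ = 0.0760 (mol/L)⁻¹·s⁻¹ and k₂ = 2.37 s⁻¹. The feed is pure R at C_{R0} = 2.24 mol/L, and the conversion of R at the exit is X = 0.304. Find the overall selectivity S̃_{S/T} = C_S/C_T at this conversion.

C_R = C_{R0}(1−X) = 1.559 mol/L.
Along a PFR/batch, dC_T/dC_R = −r_T/(r_S+r_T) = −k₂/(k₂+k₁·C_R).
Integrating from C_{R0} to C_R: C_T = (2.37/0.0760)·ln[(2.37+0.0760·2.24)/(2.37+0.0760·1.56)] = 31.18·ln(2.540/2.488) = 0.6419 mol/L.
Then C_S = (C_{R0}−C_R) − C_T = 0.6810 − 0.6419 = 0.03908 mol/L.
S̃_{S/T} = C_S/C_T = 0.03908/0.6419 = 0.0609.

0.0609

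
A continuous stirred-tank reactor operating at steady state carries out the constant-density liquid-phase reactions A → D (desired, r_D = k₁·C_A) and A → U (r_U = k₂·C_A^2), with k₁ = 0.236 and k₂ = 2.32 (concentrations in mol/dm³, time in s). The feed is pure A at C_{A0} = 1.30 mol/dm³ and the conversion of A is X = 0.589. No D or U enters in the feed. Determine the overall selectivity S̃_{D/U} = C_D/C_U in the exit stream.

0.190

Exit C_A = C_{A0}(1−X) = 1.30×0.411 = 0.5343 mol/dm³.
In a CSTR the entire volume is at exit conditions, so r_D = 0.236×0.5343 = 0.1261 and r_U = 2.32×0.5343^2 = 0.6623.
Overall selectivity = C_D/C_U = r_Dτ/(r_Uτ) = r_D/r_U = 0.190.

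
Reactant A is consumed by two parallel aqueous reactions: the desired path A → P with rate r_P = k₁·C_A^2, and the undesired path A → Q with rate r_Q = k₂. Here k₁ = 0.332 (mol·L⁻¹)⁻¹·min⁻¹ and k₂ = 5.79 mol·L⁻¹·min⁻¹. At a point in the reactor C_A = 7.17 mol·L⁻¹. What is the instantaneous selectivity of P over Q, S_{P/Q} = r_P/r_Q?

S_{P/Q} = r_P/r_Q = (k₁·C_A^2)/(k₂) = (k₁/k₂)·C_A^2.
= (0.332×7.170^2) / (5.79) = 17.07/5.790 = 2.95.
Since the desired path is higher order in A, keeping C_A high (PFR or concentrated feed) favours P.

2.95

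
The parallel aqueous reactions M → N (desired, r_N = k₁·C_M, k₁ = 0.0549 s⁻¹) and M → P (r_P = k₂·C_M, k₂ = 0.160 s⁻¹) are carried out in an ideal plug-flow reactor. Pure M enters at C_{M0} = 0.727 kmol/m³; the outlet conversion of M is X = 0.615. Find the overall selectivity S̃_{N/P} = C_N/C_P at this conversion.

C_M = C_{M0}(1−X) = 0.2799 kmol/m³.
Both paths are first order in M, so the instantaneous fraction to N is constant: dC_N/d(−C_M) = k₁/(k₁+k₂) = 0.2555.
C_N = 0.2555·(C_{M0}−C_M) = 0.2555×0.4471 = 0.114 kmol/m³.
C_P = (C_{M0}−C_M)−C_N = 0.3329 kmol/m³; S̃_{N/P} = 0.1142/0.3329 = 0.343.

0.343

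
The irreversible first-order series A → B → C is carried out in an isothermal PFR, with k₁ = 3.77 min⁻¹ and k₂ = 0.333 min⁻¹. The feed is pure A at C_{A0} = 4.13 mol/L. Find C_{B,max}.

3.26 mol/L

For a first-order series the maximum intermediate yield is C_{B,max}/C_{A0} = (k₁/k₂)^[k₂/(k₂−k₁)].
= (3.77/0.333)^(0.333/(0.333−3.77)) = (11.32)^(-0.09689) = 0.7905.
C_{B,max} = 0.7905×4.13 = 3.26 mol/L.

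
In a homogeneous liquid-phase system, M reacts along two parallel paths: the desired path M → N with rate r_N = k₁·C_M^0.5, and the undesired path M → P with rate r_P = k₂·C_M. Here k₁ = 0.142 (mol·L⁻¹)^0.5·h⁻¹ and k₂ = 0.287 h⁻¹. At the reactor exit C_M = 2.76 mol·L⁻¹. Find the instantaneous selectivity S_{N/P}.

S_{N/P} = r_N/r_P = (k₁·C_M^0.5)/(k₂·C_M) = (k₁/k₂)·C_M^-0.5.
= (0.142×2.760^0.5) / (0.287×2.760) = 0.2359/0.7921 = 0.298.
The undesired path is higher order in M, so low C_M (CSTR or dilute feed) favours N.

0.298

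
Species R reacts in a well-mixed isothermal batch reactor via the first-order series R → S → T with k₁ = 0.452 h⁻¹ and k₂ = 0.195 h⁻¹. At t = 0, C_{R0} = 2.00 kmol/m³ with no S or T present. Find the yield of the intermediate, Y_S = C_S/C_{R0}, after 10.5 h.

0.212

For first-order series with pure R initially, C_S(t) = k₁C_{R0}/(k₂−k₁)·(e^(−k₁t) − e^(−k₂t)).
e^(−k₁t) = e^(−0.452×10.5) = e^(−4.746) = 0.008686; e^(−k₂t) = e^(−2.047) = 0.1291.
C_S = 0.452×2.00/(0.195−0.452) × (0.008686−0.1291) = (-3.518)×(-0.1204) = 0.4234 kmol/m³.
Y_S = C_S/C_{R0} = 0.4234/2.00 = 0.212.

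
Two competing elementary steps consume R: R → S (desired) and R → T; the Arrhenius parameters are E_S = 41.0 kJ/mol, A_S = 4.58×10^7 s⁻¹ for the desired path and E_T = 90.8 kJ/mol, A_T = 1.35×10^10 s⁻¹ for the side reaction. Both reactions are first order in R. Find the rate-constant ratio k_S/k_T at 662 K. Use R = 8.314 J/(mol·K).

28.8

k_S/k_T = (A_S/A_T)·exp[−(E_S−E_T)/(RT)] = (A_S/A_T)·exp[(E_T−E_S)/(RT)].
(E_T−E_S)/(RT) = (90.8−41.0)×10³/(8.314×662) = 49800/5504 = 9.048.
k_S/k_T = (4.58×10^7/1.35×10^10)·exp(9.048) = 0.003393 × 8503 = 28.8.
Since E_S < E_T, lowering the temperature improves selectivity toward S.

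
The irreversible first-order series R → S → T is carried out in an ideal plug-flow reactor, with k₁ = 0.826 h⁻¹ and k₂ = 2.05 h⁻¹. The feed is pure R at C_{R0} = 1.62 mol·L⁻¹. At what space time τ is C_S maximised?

For first-order series the maximum of C_S occurs at τ_opt = ln(k₂/k₁)/(k₂−k₁).
= ln(2.05/0.826)/(2.05−0.826) = ln(2.482)/1.224 = 0.9090/1.224 = 0.743 h.

0.743 h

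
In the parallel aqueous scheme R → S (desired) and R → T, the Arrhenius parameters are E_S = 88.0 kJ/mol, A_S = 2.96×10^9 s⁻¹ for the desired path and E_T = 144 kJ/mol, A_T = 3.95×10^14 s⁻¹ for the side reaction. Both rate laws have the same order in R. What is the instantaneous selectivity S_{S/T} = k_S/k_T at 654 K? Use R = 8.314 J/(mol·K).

k_S/k_T = (A_S/A_T)·exp[−(E_S−E_T)/(RT)] = (A_S/A_T)·exp[(E_T−E_S)/(RT)].
(E_T−E_S)/(RT) = (144−88.0)×10³/(8.314×654) = 56000/5437 = 10.30.
k_S/k_T = (2.96×10^9/3.95×10^14)·exp(10.30) = 7.494×10^-6 × 29707 = 0.223.
Since E_S < E_T, lowering the temperature improves selectivity toward S.

0.223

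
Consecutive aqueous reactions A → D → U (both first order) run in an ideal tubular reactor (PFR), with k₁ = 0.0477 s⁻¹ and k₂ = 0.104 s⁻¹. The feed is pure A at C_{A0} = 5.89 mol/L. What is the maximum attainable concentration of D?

For a first-order series the maximum intermediate yield is C_{D,max}/C_{A0} = (k₁/k₂)^[k₂/(k₂−k₁)].
= (0.0477/0.104)^(0.104/(0.104−0.0477)) = (0.4587)^(1.847) = 0.2370.
C_{D,max} = 0.2370×5.89 = 1.40 mol/L.

1.40 mol/L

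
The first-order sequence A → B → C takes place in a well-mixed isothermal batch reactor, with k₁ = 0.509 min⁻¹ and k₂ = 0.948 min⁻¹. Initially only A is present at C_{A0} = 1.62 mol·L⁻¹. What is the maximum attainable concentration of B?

At the optimum, C_{B,max}/C_{A0} = (k₁/k₂)^[k₂/(k₂−k₁)].
= (0.509/0.948)^(0.948/(0.948−0.509)) = (0.5369)^(2.159) = 0.2611.
C_{B,max} = 0.2611×1.62 = 0.423 mol·L⁻¹.

0.423 mol·L⁻¹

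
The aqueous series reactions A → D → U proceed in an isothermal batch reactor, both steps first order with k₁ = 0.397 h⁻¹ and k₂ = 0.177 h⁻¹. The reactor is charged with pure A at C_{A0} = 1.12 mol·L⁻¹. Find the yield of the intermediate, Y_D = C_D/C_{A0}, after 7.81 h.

Solving the coupled first-order balances gives C_D(t) = [k₁/(k₂−k₁)]·C_{A0}·(e^(−k₁t) − e^(−k₂t)).
e^(−k₁t) = e^(−0.397×7.81) = e^(−3.101) = 0.04502; e^(−k₂t) = e^(−1.382) = 0.2510.
C_D = 0.397×1.12/(0.177−0.397) × (0.04502−0.2510) = (-2.021)×(-0.2060) = 0.4163 mol·L⁻¹.
Y_D = C_D/C_{A0} = 0.4163/1.12 = 0.372.

0.372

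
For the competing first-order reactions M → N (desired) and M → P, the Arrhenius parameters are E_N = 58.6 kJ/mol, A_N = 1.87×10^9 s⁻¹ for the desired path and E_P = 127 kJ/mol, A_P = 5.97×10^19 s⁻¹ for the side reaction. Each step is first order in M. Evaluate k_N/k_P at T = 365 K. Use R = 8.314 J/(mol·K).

0.193

k_N/k_P = (A_N/A_P)·exp[−(E_N−E_P)/(RT)] = (A_N/A_P)·exp[(E_P−E_N)/(RT)].
(E_P−E_N)/(RT) = (127−58.6)×10³/(8.314×365) = 68400/3035 = 22.54.
k_N/k_P = (1.87×10^9/5.97×10^19)·exp(22.54) = 3.132×10^-11 × 6.152×10^9 = 0.193.
Since E_N < E_P, lowering the temperature improves selectivity toward N.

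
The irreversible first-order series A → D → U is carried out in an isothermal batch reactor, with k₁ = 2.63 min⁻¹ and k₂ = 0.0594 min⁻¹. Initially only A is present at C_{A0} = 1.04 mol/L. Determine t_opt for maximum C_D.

Setting dC_D/dt = 0 gives t_opt = ln(k₂/k₁)/(k₂−k₁).
= ln(0.0594/2.63)/(0.0594−2.63) = ln(0.02259)/-2.571 = -3.790/-2.571 = 1.47 min.

1.47 min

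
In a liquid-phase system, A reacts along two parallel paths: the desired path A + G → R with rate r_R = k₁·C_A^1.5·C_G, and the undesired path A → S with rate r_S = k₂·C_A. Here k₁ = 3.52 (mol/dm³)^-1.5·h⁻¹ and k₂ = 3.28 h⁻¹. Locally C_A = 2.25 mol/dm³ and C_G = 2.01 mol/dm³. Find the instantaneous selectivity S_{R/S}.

S_{R/S} = r_R/r_S = (k₁·C_A^1.5·C_G)/(k₂·C_A) = (k₁/k₂)·C_A^0.5·C_G.
= (3.52×2.250^1.5×2.010) / (3.28×2.250) = 23.88/7.380 = 3.24.
Since the desired path is higher order in A, keeping C_A high (PFR or concentrated feed) favours R.

3.24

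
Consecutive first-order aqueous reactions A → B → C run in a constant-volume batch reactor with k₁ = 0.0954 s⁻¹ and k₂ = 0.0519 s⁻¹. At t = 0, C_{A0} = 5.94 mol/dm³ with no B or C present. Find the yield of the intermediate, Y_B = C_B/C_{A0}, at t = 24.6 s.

0.402

The intermediate concentration in a first-order A→B→C sequence is C_B = k₁C_{A0}(e^(−k₁t) − e^(−k₂t))/(k₂−k₁).
e^(−k₁t) = e^(−0.0954×24.6) = e^(−2.347) = 0.09567; e^(−k₂t) = e^(−1.277) = 0.2789.
C_B = 0.0954×5.94/(0.0519−0.0954) × (0.09567−0.2789) = (-13.03)×(-0.1833) = 2.388 mol/dm³.
Y_B = C_B/C_{A0} = 2.388/5.94 = 0.402.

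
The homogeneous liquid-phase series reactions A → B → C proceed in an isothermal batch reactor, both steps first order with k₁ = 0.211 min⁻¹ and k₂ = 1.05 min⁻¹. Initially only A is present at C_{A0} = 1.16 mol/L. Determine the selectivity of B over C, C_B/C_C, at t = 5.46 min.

The intermediate concentration in a first-order A→B→C sequence is C_B = k₁C_{A0}(e^(−k₁t) − e^(−k₂t))/(k₂−k₁).
e^(−k₁t) = e^(−0.211×5.46) = e^(−1.152) = 0.3160; e^(−k₂t) = e^(−5.733) = 0.003237.
C_B = 0.211×1.16/(1.05−0.211) × (0.3160−0.003237) = 0.2917×0.3127 = 0.09124 mol/L.
C_A = C_{A0}e^(−k₁t) = 0.3665 mol/L, so C_C = C_{A0}−C_A−C_B = 0.7022 mol/L; C_B/C_C = 0.130.

0.130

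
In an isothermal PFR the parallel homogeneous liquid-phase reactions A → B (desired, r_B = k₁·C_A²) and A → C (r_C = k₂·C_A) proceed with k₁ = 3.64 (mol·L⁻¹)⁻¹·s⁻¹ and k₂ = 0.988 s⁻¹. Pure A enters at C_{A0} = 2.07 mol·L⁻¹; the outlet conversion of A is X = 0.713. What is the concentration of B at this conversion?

1.21 mol·L⁻¹

C_A = C_{A0}(1−X) = 0.5941 mol·L⁻¹.
Along a PFR/batch, dC_C/dC_A = −r_C/(r_B+r_C) = −k₂/(k₂+k₁·C_A).
Integrating from C_{A0} to C_A: C_C = (0.988/3.64)·ln[(0.988+3.64·2.07)/(0.988+3.64·0.594)] = 0.2714·ln(8.523/3.150) = 0.2701 mol·L⁻¹.
Then C_B = (C_{A0}−C_A) − C_C = 1.476 − 0.2701 = 1.206 mol·L⁻¹.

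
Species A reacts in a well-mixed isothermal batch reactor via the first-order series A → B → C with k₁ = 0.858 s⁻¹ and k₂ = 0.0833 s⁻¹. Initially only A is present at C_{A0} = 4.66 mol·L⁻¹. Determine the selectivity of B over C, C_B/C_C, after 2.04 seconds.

For first-order series with pure A initially, C_B(t) = k₁C_{A0}/(k₂−k₁)·(e^(−k₁t) − e^(−k₂t)).
e^(−k₁t) = e^(−0.858×2.04) = e^(−1.750) = 0.1737; e^(−k₂t) = e^(−0.1699) = 0.8437.
C_B = 0.858×4.66/(0.0833−0.858) × (0.1737−0.8437) = (-5.161)×(-0.6700) = 3.458 mol·L⁻¹.
C_A = C_{A0}e^(−k₁t) = 0.8095 mol·L⁻¹, so C_C = C_{A0}−C_A−C_B = 0.3925 mol·L⁻¹; C_B/C_C = 8.81.

8.81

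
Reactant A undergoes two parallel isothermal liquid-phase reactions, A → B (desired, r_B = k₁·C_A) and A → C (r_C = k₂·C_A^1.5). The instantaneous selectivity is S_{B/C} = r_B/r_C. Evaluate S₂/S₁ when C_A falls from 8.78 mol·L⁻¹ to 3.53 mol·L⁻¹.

S_{B/C} = (k₁/k₂)·C_A^-0.5, so S₂/S₁ = (C_{A,2}/C_{A,1})^-0.5.
= (3.53/8.78)^(-0.5) = (0.4021)^(-0.5) = 1.58.

1.58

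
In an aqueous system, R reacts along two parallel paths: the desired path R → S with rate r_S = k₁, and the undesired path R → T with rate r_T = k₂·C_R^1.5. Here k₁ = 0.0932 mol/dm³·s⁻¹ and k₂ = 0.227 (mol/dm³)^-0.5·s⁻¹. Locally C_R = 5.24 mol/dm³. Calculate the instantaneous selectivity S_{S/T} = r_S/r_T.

0.0342

S_{S/T} = r_S/r_T = (k₁)/(k₂·C_R^1.5) = (k₁/k₂)·C_R^-1.5.
= (0.0932) / (0.227×5.240^1.5) = 0.09320/2.723 = 0.0342.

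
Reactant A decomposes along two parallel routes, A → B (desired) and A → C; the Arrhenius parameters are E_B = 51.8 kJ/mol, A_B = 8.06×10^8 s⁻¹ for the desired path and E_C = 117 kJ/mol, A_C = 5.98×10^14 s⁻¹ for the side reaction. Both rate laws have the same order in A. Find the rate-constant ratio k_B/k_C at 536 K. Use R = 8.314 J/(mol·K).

k_B/k_C = (A_B/A_C)·exp[−(E_B−E_C)/(RT)] = (A_B/A_C)·exp[(E_C−E_B)/(RT)].
(E_C−E_B)/(RT) = (117−51.8)×10³/(8.314×536) = 65200/4456 = 14.63.
k_B/k_C = (8.06×10^8/5.98×10^14)·exp(14.63) = 1.348×10^-6 × 2.260×10^6 = 3.05.

3.05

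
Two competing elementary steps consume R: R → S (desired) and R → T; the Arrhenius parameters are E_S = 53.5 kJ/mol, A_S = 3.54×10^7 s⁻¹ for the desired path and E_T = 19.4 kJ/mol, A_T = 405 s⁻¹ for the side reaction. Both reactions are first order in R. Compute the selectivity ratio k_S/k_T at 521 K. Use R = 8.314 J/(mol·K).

With equal orders, S_{S/T} = k_S/k_T = (A_S/A_T)·exp[(E_T−E_S)/(RT)].
(E_T−E_S)/(RT) = (19.4−53.5)×10³/(8.314×521) = -34100/4332 = -7.872.
k_S/k_T = (3.54×10^7/405)·exp(-7.872) = 87407 × 3.811×10^-4 = 33.3.

33.3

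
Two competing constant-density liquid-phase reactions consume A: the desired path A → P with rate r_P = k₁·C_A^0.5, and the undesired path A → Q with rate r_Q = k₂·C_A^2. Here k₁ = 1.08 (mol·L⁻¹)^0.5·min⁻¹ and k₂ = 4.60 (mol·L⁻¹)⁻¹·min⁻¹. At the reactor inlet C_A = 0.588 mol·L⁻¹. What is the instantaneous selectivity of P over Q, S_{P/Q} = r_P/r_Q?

0.521

S_{P/Q} = r_P/r_Q = (k₁·C_A^0.5)/(k₂·C_A^2) = (k₁/k₂)·C_A^-1.5.
= (1.08×0.5880^0.5) / (4.60×0.5880^2) = 0.8282/1.590 = 0.521.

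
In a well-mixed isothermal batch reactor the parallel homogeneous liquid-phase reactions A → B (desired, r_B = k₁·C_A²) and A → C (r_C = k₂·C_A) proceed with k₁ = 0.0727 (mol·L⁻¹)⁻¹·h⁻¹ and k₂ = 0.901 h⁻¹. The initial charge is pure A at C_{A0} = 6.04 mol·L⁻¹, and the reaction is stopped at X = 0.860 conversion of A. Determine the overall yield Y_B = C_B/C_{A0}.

C_A = C_{A0}(1−X) = 0.8456 mol·L⁻¹.
Along a PFR/batch, dC_C/dC_A = −r_C/(r_B+r_C) = −k₂/(k₂+k₁·C_A).
Integrating from C_{A0} to C_A: C_C = (0.901/0.0727)·ln[(0.901+0.0727·6.04)/(0.901+0.0727·0.846)] = 12.39·ln(1.340/0.9625) = 4.102 mol·L⁻¹.
Then C_B = (C_{A0}−C_A) − C_C = 5.194 − 4.102 = 1.092 mol·L⁻¹.
Y_B = C_B/C_{A0} = 1.092/6.04 = 0.181.

0.181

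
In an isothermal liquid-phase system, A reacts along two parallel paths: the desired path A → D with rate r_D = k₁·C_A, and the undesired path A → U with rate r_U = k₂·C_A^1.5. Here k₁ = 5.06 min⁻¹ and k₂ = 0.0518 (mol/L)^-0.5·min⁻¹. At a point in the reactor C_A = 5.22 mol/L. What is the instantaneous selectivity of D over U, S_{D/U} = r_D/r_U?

S_{D/U} = r_D/r_U = (k₁·C_A)/(k₂·C_A^1.5) = (k₁/k₂)·C_A^-0.5.
= (5.06×5.220) / (0.0518×5.220^1.5) = 26.41/0.6178 = 42.8.
The undesired path is higher order in A, so low C_A (CSTR or dilute feed) favours D.

42.8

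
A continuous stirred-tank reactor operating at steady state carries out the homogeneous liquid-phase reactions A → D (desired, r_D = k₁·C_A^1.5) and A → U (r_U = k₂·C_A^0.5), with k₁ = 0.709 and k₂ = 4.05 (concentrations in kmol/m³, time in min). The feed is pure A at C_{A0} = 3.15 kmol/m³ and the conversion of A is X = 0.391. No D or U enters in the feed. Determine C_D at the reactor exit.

0.310 kmol/m³

Exit C_A = C_{A0}(1−X) = 3.15×0.609 = 1.918 kmol/m³.
Rates in a CSTR are evaluated at the outlet concentration: r_D = 0.709×1.918^1.5 = 1.884, r_U = 4.05×1.918^0.5 = 5.609.
Fraction of consumed A going to D: r_D/(r_D+r_U) = 0.2514.
C_D = 0.2514·C_{A0}·X = 0.2514×3.15×0.391 = 0.310 kmol/m³.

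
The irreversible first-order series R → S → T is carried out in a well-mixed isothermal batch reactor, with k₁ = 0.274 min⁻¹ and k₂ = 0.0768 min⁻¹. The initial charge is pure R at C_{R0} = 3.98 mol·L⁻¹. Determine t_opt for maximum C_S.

The intermediate peaks when r₁ = r₂, i.e. k₁e^(−k₁t) = k₂e^(−k₂t), giving t_opt = ln(k₂/k₁)/(k₂−k₁).
= ln(0.0768/0.274)/(0.0768−0.274) = ln(0.2803)/-0.1972 = -1.272/-0.1972 = 6.45 min.

6.45 min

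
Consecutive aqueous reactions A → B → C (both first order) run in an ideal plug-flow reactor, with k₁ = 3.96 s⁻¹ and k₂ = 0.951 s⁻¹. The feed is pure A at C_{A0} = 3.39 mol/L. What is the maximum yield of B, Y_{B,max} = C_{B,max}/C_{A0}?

At the optimum, C_{B,max}/C_{A0} = (k₁/k₂)^[k₂/(k₂−k₁)].
= (3.96/0.951)^(0.951/(0.951−3.96)) = (4.164)^(-0.3161) = 0.6371.

0.637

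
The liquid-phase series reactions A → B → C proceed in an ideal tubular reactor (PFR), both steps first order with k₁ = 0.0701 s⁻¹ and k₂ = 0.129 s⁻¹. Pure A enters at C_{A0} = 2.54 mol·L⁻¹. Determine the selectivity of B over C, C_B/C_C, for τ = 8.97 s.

1.26

Solving the coupled first-order balances gives C_B(τ) = [k₁/(k₂−k₁)]·C_{A0}·(e^(−k₁τ) − e^(−k₂τ)).
e^(−k₁τ) = e^(−0.0701×8.97) = e^(−0.6288) = 0.5332; e^(−k₂τ) = e^(−1.157) = 0.3144.
C_B = 0.0701×2.54/(0.129−0.0701) × (0.5332−0.3144) = 3.023×0.2188 = 0.6616 mol·L⁻¹.
C_A = C_{A0}e^(−k₁τ) = 1.354 mol·L⁻¹, so C_C = C_{A0}−C_A−C_B = 0.5240 mol·L⁻¹; C_B/C_C = 1.26.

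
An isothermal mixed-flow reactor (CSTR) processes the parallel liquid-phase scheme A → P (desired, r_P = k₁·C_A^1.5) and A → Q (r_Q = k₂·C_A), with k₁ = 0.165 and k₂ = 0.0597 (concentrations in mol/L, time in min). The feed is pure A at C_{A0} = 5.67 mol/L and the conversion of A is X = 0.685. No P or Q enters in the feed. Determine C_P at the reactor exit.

Exit C_A = C_{A0}(1−X) = 5.67×0.315 = 1.786 mol/L.
In a CSTR the entire volume is at exit conditions, so r_P = 0.165×1.786^1.5 = 0.3938 and r_Q = 0.0597×1.786 = 0.1066.
Fraction of consumed A going to P: r_P/(r_P+r_Q) = 0.7869.
C_P = 0.7869·C_{A0}·X = 0.7869×5.67×0.685 = 3.06 mol/L.

3.06 mol/L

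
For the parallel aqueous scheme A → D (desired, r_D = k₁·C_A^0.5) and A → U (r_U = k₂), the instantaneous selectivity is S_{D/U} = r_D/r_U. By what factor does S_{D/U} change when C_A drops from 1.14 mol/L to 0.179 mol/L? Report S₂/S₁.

S_{D/U} = (k₁/k₂)·C_A^0.5, so S₂/S₁ = (C_{A,2}/C_{A,1})^0.5.
= (0.179/1.14)^0.5 = (0.1570)^0.5 = 0.396.

0.396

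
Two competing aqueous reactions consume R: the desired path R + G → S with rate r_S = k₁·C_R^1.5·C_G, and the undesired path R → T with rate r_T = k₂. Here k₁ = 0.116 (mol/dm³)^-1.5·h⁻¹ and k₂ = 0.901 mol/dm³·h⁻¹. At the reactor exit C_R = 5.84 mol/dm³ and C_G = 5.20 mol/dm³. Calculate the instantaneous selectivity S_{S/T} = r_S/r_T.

9.45

S_{S/T} = r_S/r_T = (k₁·C_R^1.5·C_G)/(k₂) = (k₁/k₂)·C_R^1.5·C_G.
= (0.116×5.840^1.5×5.200) / (0.901) = 8.513/0.9010 = 9.45.
Since the desired path is higher order in R, keeping C_R high (PFR or concentrated feed) favours S.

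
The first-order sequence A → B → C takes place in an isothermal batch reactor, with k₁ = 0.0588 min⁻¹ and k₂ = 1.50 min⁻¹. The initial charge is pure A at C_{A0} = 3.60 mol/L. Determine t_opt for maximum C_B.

2.25 min

Setting dC_B/dt = 0 gives t_opt = ln(k₂/k₁)/(k₂−k₁).
= ln(1.50/0.0588)/(1.50−0.0588) = ln(25.51)/1.441 = 3.239/1.441 = 2.25 min.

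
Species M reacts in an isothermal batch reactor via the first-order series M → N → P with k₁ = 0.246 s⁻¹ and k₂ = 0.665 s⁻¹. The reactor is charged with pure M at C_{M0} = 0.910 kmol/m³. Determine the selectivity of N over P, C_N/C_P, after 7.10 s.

0.133

The intermediate concentration in a first-order A→B→C sequence is C_N = k₁C_{M0}(e^(−k₁t) − e^(−k₂t))/(k₂−k₁).
e^(−k₁t) = e^(−0.246×7.10) = e^(−1.747) = 0.1744; e^(−k₂t) = e^(−4.721) = 0.008902.
C_N = 0.246×0.910/(0.665−0.246) × (0.1744−0.008902) = 0.5343×0.1655 = 0.08840 kmol/m³.
C_M = C_{M0}e^(−k₁t) = 0.1587 kmol/m³, so C_P = C_{M0}−C_M−C_N = 0.6629 kmol/m³; C_N/C_P = 0.133.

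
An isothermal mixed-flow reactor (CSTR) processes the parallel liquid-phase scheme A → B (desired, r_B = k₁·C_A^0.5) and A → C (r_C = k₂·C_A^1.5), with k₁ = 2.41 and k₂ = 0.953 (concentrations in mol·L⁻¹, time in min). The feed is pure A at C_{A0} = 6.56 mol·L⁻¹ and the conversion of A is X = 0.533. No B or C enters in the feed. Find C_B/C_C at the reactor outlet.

0.825

Exit C_A = C_{A0}(1−X) = 6.56×0.467 = 3.064 mol·L⁻¹.
In a CSTR the entire volume is at exit conditions, so r_B = 2.41×3.064^0.5 = 4.218 and r_C = 0.953×3.064^1.5 = 5.110.
Overall selectivity = C_B/C_C = r_Bτ/(r_Cτ) = r_B/r_C = 0.825.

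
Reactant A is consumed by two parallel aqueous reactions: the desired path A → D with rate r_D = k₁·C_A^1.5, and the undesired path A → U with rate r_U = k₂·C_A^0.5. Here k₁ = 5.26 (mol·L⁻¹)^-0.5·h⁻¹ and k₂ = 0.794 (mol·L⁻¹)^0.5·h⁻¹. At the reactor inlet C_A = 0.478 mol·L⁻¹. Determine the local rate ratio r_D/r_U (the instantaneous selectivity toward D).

3.17

S_{D/U} = r_D/r_U = (k₁·C_A^1.5)/(k₂·C_A^0.5) = (k₁/k₂)·C_A.
= (5.26×0.4780^1.5) / (0.794×0.4780^0.5) = 1.738/0.5490 = 3.17.
Since the desired path is higher order in A, keeping C_A high (PFR or concentrated feed) favours D.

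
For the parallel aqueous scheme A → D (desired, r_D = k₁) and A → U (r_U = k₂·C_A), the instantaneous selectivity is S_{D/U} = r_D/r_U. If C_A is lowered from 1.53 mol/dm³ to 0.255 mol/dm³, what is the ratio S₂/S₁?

S_{D/U} = (k₁/k₂)·C_A⁻¹, so S₂/S₁ = (C_{A,2}/C_{A,1})⁻¹.
= 1.53/0.255 = 6.00.

6.00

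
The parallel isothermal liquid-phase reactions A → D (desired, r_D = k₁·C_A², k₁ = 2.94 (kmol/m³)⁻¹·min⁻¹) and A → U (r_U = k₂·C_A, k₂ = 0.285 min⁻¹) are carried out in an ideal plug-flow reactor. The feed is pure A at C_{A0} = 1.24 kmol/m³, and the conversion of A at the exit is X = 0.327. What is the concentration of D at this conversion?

C_A = C_{A0}(1−X) = 0.8345 kmol/m³.
Along a PFR/batch, dC_U/dC_A = −r_U/(r_D+r_U) = −k₂/(k₂+k₁·C_A).
Integrating from C_{A0} to C_A: C_U = (0.285/2.94)·ln[(0.285+2.94·1.24)/(0.285+2.94·0.835)] = 0.09694·ln(3.931/2.738) = 0.03503 kmol/m³.
Then C_D = (C_{A0}−C_A) − C_U = 0.4055 − 0.03503 = 0.3704 kmol/m³.

0.370 kmol/m³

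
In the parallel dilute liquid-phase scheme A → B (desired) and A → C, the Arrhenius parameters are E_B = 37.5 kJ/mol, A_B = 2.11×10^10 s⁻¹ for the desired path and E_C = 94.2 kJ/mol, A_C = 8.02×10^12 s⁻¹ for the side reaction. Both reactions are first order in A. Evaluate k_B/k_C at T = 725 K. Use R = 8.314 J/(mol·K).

Since both paths have the same order in A, the concentration cancels and S_{B/C} = k_B/k_C = (A_B/A_C)·exp[(E_C−E_B)/(RT)].
(E_C−E_B)/(RT) = (94.2−37.5)×10³/(8.314×725) = 56700/6028 = 9.407.
k_B/k_C = (2.11×10^10/8.02×10^12)·exp(9.407) = 0.002631 × 12169 = 32.0.
Since E_B < E_C, lowering the temperature improves selectivity toward B.

32.0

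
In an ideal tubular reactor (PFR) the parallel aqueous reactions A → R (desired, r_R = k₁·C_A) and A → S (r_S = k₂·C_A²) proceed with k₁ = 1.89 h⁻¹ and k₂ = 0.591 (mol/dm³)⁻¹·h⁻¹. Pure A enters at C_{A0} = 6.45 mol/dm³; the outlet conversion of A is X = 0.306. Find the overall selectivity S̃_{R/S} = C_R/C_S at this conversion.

C_A = C_{A0}(1−X) = 4.476 mol/dm³.
Along a PFR/batch, dC_R/dC_A = −r_R/(r_R+r_S) = −k₁/(k₁+k₂·C_A).
Integrating from C_{A0} to C_A: C_R = (1.89/0.591)·ln[(1.89+0.591·6.45)/(1.89+0.591·4.48)] = 3.198·ln(5.702/4.535) = 0.7319 mol/dm³.
C_S = (C_{A0}−C_A)−C_R = 1.242 mol/dm³; S̃_{R/S} = 0.7319/1.242 = 0.589.

0.589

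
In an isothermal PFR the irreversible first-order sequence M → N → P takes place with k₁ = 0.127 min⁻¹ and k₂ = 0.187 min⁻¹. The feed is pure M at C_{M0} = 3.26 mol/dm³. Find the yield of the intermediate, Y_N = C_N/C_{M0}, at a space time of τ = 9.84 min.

The intermediate concentration in a first-order A→B→C sequence is C_N = k₁C_{M0}(e^(−k₁τ) − e^(−k₂τ))/(k₂−k₁).
e^(−k₁τ) = e^(−0.127×9.84) = e^(−1.250) = 0.2866; e^(−k₂τ) = e^(−1.840) = 0.1588.
C_N = 0.127×3.26/(0.187−0.127) × (0.2866−0.1588) = 6.900×0.1278 = 0.8818 mol/dm³.
Y_N = C_N/C_{M0} = 0.8818/3.26 = 0.270.

0.270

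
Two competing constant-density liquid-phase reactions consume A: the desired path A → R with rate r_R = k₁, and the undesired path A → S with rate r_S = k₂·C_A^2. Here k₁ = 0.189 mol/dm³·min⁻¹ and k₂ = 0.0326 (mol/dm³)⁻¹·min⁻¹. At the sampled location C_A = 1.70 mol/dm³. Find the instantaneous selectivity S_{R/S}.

S_{R/S} = r_R/r_S = (k₁)/(k₂·C_A^2) = (k₁/k₂)·C_A^-2.
= (0.189) / (0.0326×1.700^2) = 0.1890/0.09421 = 2.01.

2.01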